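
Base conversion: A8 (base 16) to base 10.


A8 (base 16) = 168 (decimal)
168 (decimal) = 168 (base 10)


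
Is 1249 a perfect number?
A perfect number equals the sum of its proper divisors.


Proper divisors of 1249: 1
Sum = 1 = 1

No, 1249 is not perfect (1 ≠ 1249)


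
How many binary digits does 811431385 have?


811431385 in base 2 = 110000010111010111010111011001
Number of digits = 30

30 digits (base 2)


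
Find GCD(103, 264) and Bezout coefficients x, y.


Tabular extended Euclidean (each row: r = 103*s + 264*t):
r=103, s=1, t=0
r=264, s=0, t=1
q=0: r=103, s=1, t=0   [103*(1) + 264*(0) = 103]
q=2: r=58, s=-2, t=1   [103*(-2) + 264*(1) = 58]
q=1: r=45, s=3, t=-1   [103*(3) + 264*(-1) = 45]
q=1: r=13, s=-5, t=2   [103*(-5) + 264*(2) = 13]
q=3: r=6, s=18, t=-7   [103*(18) + 264*(-7) = 6]
q=2: r=1, s=-41, t=16   [103*(-41) + 264*(16) = 1]
q=6: r=0, s=264, t=-103   [103*(264) + 264*(-103) = 0]
GCD = 1; from the row with r=1: x=-41, y=16
Check: 103*(-41) + 264*(16) = -4223 + 4224 = 1

GCD = 1, x = -41, y = 16


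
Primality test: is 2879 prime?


Check divisors up to sqrt(2879) = 53.6563
No divisors found.
2879 is prime.

Yes, 2879 is prime


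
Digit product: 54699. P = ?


5 × 4 × 6 × 9 × 9 = 9720


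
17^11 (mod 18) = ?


17^1 mod 18 = 17
17^2 mod 18 = 1
17^3 mod 18 = 17
17^4 mod 18 = 1
17^5 mod 18 = 17
17^6 mod 18 = 1
17^7 mod 18 = 17
17^8 mod 18 = 1
17^9 mod 18 = 17
17^10 mod 18 = 1
17^11 mod 18 = 17


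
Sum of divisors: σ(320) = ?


Divisors of 320: 1, 2, 4, 5, 8, 10, 16, 20, 32, 40, 64, 80, 160, 320
Sum = 1 + 2 + 4 + 5 + 8 + 10 + 16 + 20 + 32 + 40 + 64 + 80 + 160 + 320 = 762

σ(320) = 762


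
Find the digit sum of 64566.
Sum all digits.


6 + 4 + 5 + 6 + 6 = 27


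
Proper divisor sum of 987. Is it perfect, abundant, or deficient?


Proper divisors: 1, 3, 7, 21, 47, 141, 329
Sum = 1 + 3 + 7 + 21 + 47 + 141 + 329 = 549
549 < 987 → deficient

s(987) = 549 (deficient)


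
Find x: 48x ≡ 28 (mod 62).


GCD(48, 62) = 2 divides 28
Divide: 24x ≡ 14 (mod 31)
x ≡ 29 (mod 31)


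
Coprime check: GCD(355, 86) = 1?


Euclidean algorithm:
355 = 4 * 86 + 11
86 = 7 * 11 + 9
11 = 1 * 9 + 2
9 = 4 * 2 + 1
2 = 2 * 1 + 0
GCD(355, 86) = 1

Yes, coprime (GCD = 1)


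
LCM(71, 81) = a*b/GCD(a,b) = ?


GCD(71, 81) = 1
LCM = 71*81/1 = 5751/1 = 5751

LCM = 5751


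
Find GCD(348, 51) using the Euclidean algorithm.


348 = 6 * 51 + 42
51 = 1 * 42 + 9
42 = 4 * 9 + 6
9 = 1 * 6 + 3
6 = 2 * 3 + 0
GCD = 3


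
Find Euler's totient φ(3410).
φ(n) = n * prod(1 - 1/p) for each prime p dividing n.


3410 = 2 × 5 × 11 × 31
Prime factors: 2, 5, 11, 31
φ(3410) = 3410 × (1-1/2) × (1-1/5) × (1-1/11) × (1-1/31)
= 3410 × 1/2 × 4/5 × 10/11 × 30/31 = 1200

φ(3410) = 1200


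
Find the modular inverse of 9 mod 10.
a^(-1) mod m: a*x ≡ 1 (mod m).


Use the extended Euclidean algorithm on (10, 9); each row r = 10*s + 9*t:
r=10, s=1, t=0
r=9, s=0, t=1
q=1: r=1, s=1, t=-1   [10*(1) + 9*(-1) = 1]
q=9: r=0, s=-9, t=10   [10*(-9) + 9*(10) = 0]
GCD = 1 with t = -1, so 9*(-1) ≡ 1 (mod 10)
Inverse = -1 mod 10 = 9
Check: 9 * 9 = 81 ≡ 1 (mod 10)

9^(-1) ≡ 9 (mod 10)


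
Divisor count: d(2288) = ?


2288 = 2^4 × 11^1 × 13^1
d(2288) = (4+1) × (1+1) × (1+1) = 20

20 divisors


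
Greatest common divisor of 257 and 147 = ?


257 = 1 * 147 + 110
147 = 1 * 110 + 37
110 = 2 * 37 + 36
37 = 1 * 36 + 1
36 = 36 * 1 + 0
GCD = 1


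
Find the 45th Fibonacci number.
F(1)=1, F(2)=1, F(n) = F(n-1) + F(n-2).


Sequence: 1, 1, 2, 3, 5, 8, 13, 21, 34, 55, 89, 144, 233, 377, 610, 987, 1597, 2584, 4181, 6765, 10946, 17711, 28657, 46368, 75025, 121393, 196418, 317811, 514229, 832040, 1346269, 2178309, 3524578, 5702887, 9227465, 14930352, 24157817, 39088169, 63245986, 102334155, 165580141, 267914296, 433494437, 701408733, 1134903170
F(45) = 1134903170


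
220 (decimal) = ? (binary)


220 (base 10) = 220 (decimal)
220 (decimal) = 11011100 (base 2)


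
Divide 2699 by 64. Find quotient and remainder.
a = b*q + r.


2699 = 64 * 42 + 11
Check: 2688 + 11 = 2699

q = 42, r = 11


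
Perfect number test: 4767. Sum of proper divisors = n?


Proper divisors of 4767: 1, 3, 7, 21, 227, 681, 1589
Sum = 1 + 3 + 7 + 21 + 227 + 681 + 1589 = 2529

No, 4767 is not perfect (2529 ≠ 4767)


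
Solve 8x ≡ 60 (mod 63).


GCD(8, 63) = 1, unique solution
a^(-1) mod 63 = 8
x = 8 * 60 mod 63 = 39

x ≡ 39 (mod 63)


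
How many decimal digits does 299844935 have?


299844935 has 9 digits in base 10
floor(log10(299844935)) + 1 = floor(8.4769) + 1 = 9

9 digits (base 10)


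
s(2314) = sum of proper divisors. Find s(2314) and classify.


Proper divisors: 1, 2, 13, 26, 89, 178, 1157
Sum = 1 + 2 + 13 + 26 + 89 + 178 + 1157 = 1466
1466 < 2314 → deficient

s(2314) = 1466 (deficient)


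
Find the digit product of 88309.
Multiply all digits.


8 × 8 × 3 × 0 × 9 = 0


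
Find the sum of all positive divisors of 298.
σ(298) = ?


Divisors of 298: 1, 2, 149, 298
Sum = 1 + 2 + 149 + 298 = 450

σ(298) = 450


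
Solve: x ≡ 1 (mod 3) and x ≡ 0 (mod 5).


M = 3*5 = 15
M1 = M/3 = 5, M2 = M/5 = 3
M1^(-1) mod 3 = 2, M2^(-1) mod 5 = 2
x = 1*5*2 + 0*3*2 = 10
10 mod 15 = 10
Check: 10 mod 3 = 1 ✓, 10 mod 5 = 0 ✓

x ≡ 10 (mod 15)


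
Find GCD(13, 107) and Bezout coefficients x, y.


Tabular extended Euclidean (each row: r = 13*s + 107*t):
r=13, s=1, t=0
r=107, s=0, t=1
q=0: r=13, s=1, t=0   [13*(1) + 107*(0) = 13]
q=8: r=3, s=-8, t=1   [13*(-8) + 107*(1) = 3]
q=4: r=1, s=33, t=-4   [13*(33) + 107*(-4) = 1]
q=3: r=0, s=-107, t=13   [13*(-107) + 107*(13) = 0]
GCD = 1; from the row with r=1: x=33, y=-4
Check: 13*(33) + 107*(-4) = 429 - 428 = 1

GCD = 1, x = 33, y = -4


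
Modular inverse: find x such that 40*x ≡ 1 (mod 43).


Use the extended Euclidean algorithm on (43, 40); each row r = 43*s + 40*t:
r=43, s=1, t=0
r=40, s=0, t=1
q=1: r=3, s=1, t=-1   [43*(1) + 40*(-1) = 3]
q=13: r=1, s=-13, t=14   [43*(-13) + 40*(14) = 1]
q=3: r=0, s=40, t=-43   [43*(40) + 40*(-43) = 0]
GCD = 1 with t = 14, so 40*(14) ≡ 1 (mod 43)
Inverse = 14 mod 43 = 14
Check: 40 * 14 = 560 ≡ 1 (mod 43)

40^(-1) ≡ 14 (mod 43)


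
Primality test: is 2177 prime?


2177 / 7 = 311 (exact division)
2177 is NOT prime.

No, 2177 is not prime


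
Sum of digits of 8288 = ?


8 + 2 + 8 + 8 = 26


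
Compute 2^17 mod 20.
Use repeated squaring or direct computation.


2^1 mod 20 = 2
2^2 mod 20 = 4
2^3 mod 20 = 8
2^4 mod 20 = 16
2^5 mod 20 = 12
2^6 mod 20 = 4
2^7 mod 20 = 8
2^8 mod 20 = 16
2^9 mod 20 = 12
2^10 mod 20 = 4
2^11 mod 20 = 8
2^12 mod 20 = 16
2^13 mod 20 = 12
2^14 mod 20 = 4
2^15 mod 20 = 8
2^16 mod 20 = 16
2^17 mod 20 = 12


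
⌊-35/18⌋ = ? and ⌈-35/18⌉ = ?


-35/18 = -1.9444
floor = -2
ceil = -1

floor = -2, ceil = -1


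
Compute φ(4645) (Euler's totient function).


4645 = 5 × 929
Prime factors: 5, 929
φ(4645) = 4645 × (1-1/5) × (1-1/929)
= 4645 × 4/5 × 928/929 = 3712

φ(4645) = 3712


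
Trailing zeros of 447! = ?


floor(447/5) = 89
floor(447/25) = 17
floor(447/125) = 3
Total = 109

109 trailing zeros


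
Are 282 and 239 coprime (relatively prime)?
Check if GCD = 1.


Euclidean algorithm:
282 = 1 * 239 + 43
239 = 5 * 43 + 24
43 = 1 * 24 + 19
24 = 1 * 19 + 5
19 = 3 * 5 + 4
5 = 1 * 4 + 1
4 = 4 * 1 + 0
GCD(282, 239) = 1

Yes, coprime (GCD = 1)


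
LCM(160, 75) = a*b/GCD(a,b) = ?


GCD(160, 75) = 5
LCM = 160*75/5 = 12000/5 = 2400

LCM = 2400


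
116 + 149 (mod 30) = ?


116 + 149 = 265
265 mod 30 = 25


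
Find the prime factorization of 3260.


3260 / 2 = 1630
1630 / 2 = 815
815 / 5 = 163
163 / 163 = 1
3260 = 2^2 × 5 × 163


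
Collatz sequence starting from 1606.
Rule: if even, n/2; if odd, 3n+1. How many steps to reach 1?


1606 → 803 → 2410 → 1205 → 3616 → 1808 → 904 → 452 → 226 → 113 → 340 → 170 → 85 → 256 → 128 → 64 → 32 → 16 → 8 → 4 → 2 → 1
Total steps = 21

21 steps


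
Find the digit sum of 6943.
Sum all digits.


6 + 9 + 4 + 3 = 22


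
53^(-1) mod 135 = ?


Use the extended Euclidean algorithm on (135, 53); each row r = 135*s + 53*t:
r=135, s=1, t=0
r=53, s=0, t=1
q=2: r=29, s=1, t=-2   [135*(1) + 53*(-2) = 29]
q=1: r=24, s=-1, t=3   [135*(-1) + 53*(3) = 24]
q=1: r=5, s=2, t=-5   [135*(2) + 53*(-5) = 5]
q=4: r=4, s=-9, t=23   [135*(-9) + 53*(23) = 4]
q=1: r=1, s=11, t=-28   [135*(11) + 53*(-28) = 1]
q=4: r=0, s=-53, t=135   [135*(-53) + 53*(135) = 0]
GCD = 1 with t = -28, so 53*(-28) ≡ 1 (mod 135)
Inverse = -28 mod 135 = 107
Check: 53 * 107 = 5671 ≡ 1 (mod 135)

53^(-1) ≡ 107 (mod 135)


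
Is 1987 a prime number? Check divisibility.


Check divisors up to sqrt(1987) = 44.5758
No divisors found.
1987 is prime.

Yes, 1987 is prime


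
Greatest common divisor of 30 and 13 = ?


30 = 2 * 13 + 4
13 = 3 * 4 + 1
4 = 4 * 1 + 0
GCD = 1


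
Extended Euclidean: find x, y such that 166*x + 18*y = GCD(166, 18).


Tabular extended Euclidean (each row: r = 166*s + 18*t):
r=166, s=1, t=0
r=18, s=0, t=1
q=9: r=4, s=1, t=-9   [166*(1) + 18*(-9) = 4]
q=4: r=2, s=-4, t=37   [166*(-4) + 18*(37) = 2]
q=2: r=0, s=9, t=-83   [166*(9) + 18*(-83) = 0]
GCD = 2; from the row with r=2: x=-4, y=37
Check: 166*(-4) + 18*(37) = -664 + 666 = 2

GCD = 2, x = -4, y = 37


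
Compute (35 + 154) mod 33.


35 + 154 = 189
189 mod 33 = 24


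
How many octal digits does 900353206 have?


900353206 in base 8 = 6552446266
Number of digits = 10

10 digits (base 8)


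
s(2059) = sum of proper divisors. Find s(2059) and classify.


Proper divisors: 1, 29, 71
Sum = 1 + 29 + 71 = 101
101 < 2059 → deficient

s(2059) = 101 (deficient)


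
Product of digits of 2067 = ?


2 × 0 × 6 × 7 = 0


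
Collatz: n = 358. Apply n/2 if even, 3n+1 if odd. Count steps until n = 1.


358 → 179 → 538 → 269 → 808 → 404 → 202 → 101 → 304 → 152 → 76 → 38 → 19 → 58 → 29 → 88 → 44 → 22 → 11 → 34 → 17 → 52 → 26 → 13 → 40 → 20 → 10 → 5 → 16 → 8 → 4 → 2 → 1
Total steps = 32

32 steps


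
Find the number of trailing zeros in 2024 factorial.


floor(2024/5) = 404
floor(2024/25) = 80
floor(2024/125) = 16
floor(2024/625) = 3
Total = 503

503 trailing zeros


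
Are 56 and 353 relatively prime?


Euclidean algorithm:
353 = 6 * 56 + 17
56 = 3 * 17 + 5
17 = 3 * 5 + 2
5 = 2 * 2 + 1
2 = 2 * 1 + 0
GCD(56, 353) = 1

Yes, coprime (GCD = 1)


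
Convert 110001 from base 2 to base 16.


110001 (base 2) = 49 (decimal)
49 (decimal) = 31 (base 16)


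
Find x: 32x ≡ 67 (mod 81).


GCD(32, 81) = 1, unique solution
a^(-1) mod 81 = 38
x = 38 * 67 mod 81 = 35

x ≡ 35 (mod 81)


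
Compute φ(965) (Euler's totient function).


965 = 5 × 193
Prime factors: 5, 193
φ(965) = 965 × (1-1/5) × (1-1/193)
= 965 × 4/5 × 192/193 = 768

φ(965) = 768


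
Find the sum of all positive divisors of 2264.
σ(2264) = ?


Divisors of 2264: 1, 2, 4, 8, 283, 566, 1132, 2264
Sum = 1 + 2 + 4 + 8 + 283 + 566 + 1132 + 2264 = 4260

σ(2264) = 4260


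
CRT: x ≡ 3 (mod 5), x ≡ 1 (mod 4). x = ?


M = 5*4 = 20
M1 = M/5 = 4, M2 = M/4 = 5
M1^(-1) mod 5 = 4, M2^(-1) mod 4 = 1
x = 3*4*4 + 1*5*1 = 53
53 mod 20 = 13
Check: 13 mod 5 = 3 ✓, 13 mod 4 = 1 ✓

x ≡ 13 (mod 20)


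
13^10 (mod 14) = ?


13^1 mod 14 = 13
13^2 mod 14 = 1
13^3 mod 14 = 13
13^4 mod 14 = 1
13^5 mod 14 = 13
13^6 mod 14 = 1
13^7 mod 14 = 13
13^8 mod 14 = 1
13^9 mod 14 = 13
13^10 mod 14 = 1


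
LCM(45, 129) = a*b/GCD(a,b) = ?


GCD(45, 129) = 3
LCM = 45*129/3 = 5805/3 = 1935

LCM = 1935


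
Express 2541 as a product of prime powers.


2541 / 3 = 847
847 / 7 = 121
121 / 11 = 11
11 / 11 = 1
2541 = 3 × 7 × 11^2


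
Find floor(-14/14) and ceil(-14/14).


-14/14 = -1.0000
floor = -1
ceil = -1

floor = -1, ceil = -1


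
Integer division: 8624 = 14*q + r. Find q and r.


8624 = 14 * 616 + 0
Check: 8624 + 0 = 8624

q = 616, r = 0


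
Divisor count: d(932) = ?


932 = 2^2 × 233^1
d(932) = (2+1) × (1+1) = 6

6 divisors


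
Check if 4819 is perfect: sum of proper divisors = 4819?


Proper divisors of 4819: 1, 61, 79
Sum = 1 + 61 + 79 = 141

No, 4819 is not perfect (141 ≠ 4819)


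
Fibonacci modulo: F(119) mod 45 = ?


F(k) mod 45 for k=1..119:
1, 1, 2, 3, 5, 8, 13, 21, 34, 10, 44, 9, 8, 17, 25, 42, 22, 19, 41, 15, 11, 26, 37, 18, 10, 28, 38, 21, 14, 35, 4, 39, 43, 37, 35, 27, 17, 44, 16, 15, 31, 1, 32, 33, 20, 8, 28, 36, 19, 10, 29, 39, 23, 17, 40, 12, 7, 19, 26, 0, 26, 26, 7, 33, 40, 28, 23, 6, 29, 35, 19, 9, 28, 37, 20, 12, 32, 44, 31, 30, 16, 1, 17, 18, 35, 8, 43, 6, 4, 10, 14, 24, 38, 17, 10, 27, 37, 19, 11, 30, 41, 26, 22, 3, 25, 28, 8, 36, 44, 35, 34, 24, 13, 37, 5, 42, 2, 44, 1
F(119) mod 45 = 1


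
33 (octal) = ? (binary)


33 (base 8) = 27 (decimal)
27 (decimal) = 11011 (base 2)


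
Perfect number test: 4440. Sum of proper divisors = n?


Proper divisors of 4440: 1, 2, 3, 4, 5, 6, 8, 10, 12, 15, 20, 24, 30, 37, 40, 60, 74, 111, 120, 148, 185, 222, 296, 370, 444, 555, 740, 888, 1110, 1480, 2220
Sum = 1 + 2 + 3 + 4 + 5 + 6 + 8 + 10 + 12 + 15 + 20 + 24 + 30 + 37 + 40 + 60 + 74 + 111 + 120 + 148 + 185 + 222 + 296 + 370 + 444 + 555 + 740 + 888 + 1110 + 1480 + 2220 = 9240

No, 4440 is not perfect (9240 ≠ 4440)


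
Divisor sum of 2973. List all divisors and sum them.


Divisors of 2973: 1, 3, 991, 2973
Sum = 1 + 3 + 991 + 2973 = 3968

σ(2973) = 3968


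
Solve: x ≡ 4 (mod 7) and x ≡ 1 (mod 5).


M = 7*5 = 35
M1 = M/7 = 5, M2 = M/5 = 7
M1^(-1) mod 7 = 3, M2^(-1) mod 5 = 3
x = 4*5*3 + 1*7*3 = 81
81 mod 35 = 11
Check: 11 mod 7 = 4 ✓, 11 mod 5 = 1 ✓

x ≡ 11 (mod 35)


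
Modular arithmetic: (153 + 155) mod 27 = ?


153 + 155 = 308
308 mod 27 = 11


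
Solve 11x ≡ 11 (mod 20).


GCD(11, 20) = 1, unique solution
a^(-1) mod 20 = 11
x = 11 * 11 mod 20 = 1

x ≡ 1 (mod 20)


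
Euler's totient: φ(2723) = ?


2723 = 7 × 389
Prime factors: 7, 389
φ(2723) = 2723 × (1-1/7) × (1-1/389)
= 2723 × 6/7 × 388/389 = 2328

φ(2723) = 2328


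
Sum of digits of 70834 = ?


7 + 0 + 8 + 3 + 4 = 22


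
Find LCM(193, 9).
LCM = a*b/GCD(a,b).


GCD(193, 9) = 1
LCM = 193*9/1 = 1737/1 = 1737

LCM = 1737


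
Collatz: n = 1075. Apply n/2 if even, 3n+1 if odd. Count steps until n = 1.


1075 → 3226 → 1613 → 4840 → 2420 → 1210 → 605 → 1816 → 908 → 454 → 227 → 682 → 341 → 1024 → 512 → 256 → 128 → 64 → 32 → 16 → 8 → 4 → 2 → 1
Total steps = 23

23 steps


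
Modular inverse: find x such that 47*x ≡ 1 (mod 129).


Use the extended Euclidean algorithm on (129, 47); each row r = 129*s + 47*t:
r=129, s=1, t=0
r=47, s=0, t=1
q=2: r=35, s=1, t=-2   [129*(1) + 47*(-2) = 35]
q=1: r=12, s=-1, t=3   [129*(-1) + 47*(3) = 12]
q=2: r=11, s=3, t=-8   [129*(3) + 47*(-8) = 11]
q=1: r=1, s=-4, t=11   [129*(-4) + 47*(11) = 1]
q=11: r=0, s=47, t=-129   [129*(47) + 47*(-129) = 0]
GCD = 1 with t = 11, so 47*(11) ≡ 1 (mod 129)
Inverse = 11 mod 129 = 11
Check: 47 * 11 = 517 ≡ 1 (mod 129)

47^(-1) ≡ 11 (mod 129)


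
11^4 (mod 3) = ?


11^1 mod 3 = 2
11^2 mod 3 = 1
11^3 mod 3 = 2
11^4 mod 3 = 1


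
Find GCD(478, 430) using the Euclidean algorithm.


478 = 1 * 430 + 48
430 = 8 * 48 + 46
48 = 1 * 46 + 2
46 = 23 * 2 + 0
GCD = 2


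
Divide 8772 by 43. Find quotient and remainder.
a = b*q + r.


8772 = 43 * 204 + 0
Check: 8772 + 0 = 8772

q = 204, r = 0


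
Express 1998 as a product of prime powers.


1998 / 2 = 999
999 / 3 = 333
333 / 3 = 111
111 / 3 = 37
37 / 37 = 1
1998 = 2 × 3^3 × 37


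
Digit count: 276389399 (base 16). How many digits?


276389399 in base 16 = 10795E17
Number of digits = 8

8 digits (base 16)


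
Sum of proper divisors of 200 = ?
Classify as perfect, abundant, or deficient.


Proper divisors: 1, 2, 4, 5, 8, 10, 20, 25, 40, 50, 100
Sum = 1 + 2 + 4 + 5 + 8 + 10 + 20 + 25 + 40 + 50 + 100 = 265
265 > 200 → abundant

s(200) = 265 (abundant)


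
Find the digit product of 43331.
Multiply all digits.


4 × 3 × 3 × 3 × 1 = 108


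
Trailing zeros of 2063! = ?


floor(2063/5) = 412
floor(2063/25) = 82
floor(2063/125) = 16
floor(2063/625) = 3
Total = 513

513 trailing zeros


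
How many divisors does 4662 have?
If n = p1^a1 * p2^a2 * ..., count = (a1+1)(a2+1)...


4662 = 2^1 × 3^2 × 7^1 × 37^1
d(4662) = (1+1) × (2+1) × (1+1) × (1+1) = 24

24 divisors


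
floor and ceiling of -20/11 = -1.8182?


-20/11 = -1.8182
floor = -2
ceil = -1

floor = -2, ceil = -1


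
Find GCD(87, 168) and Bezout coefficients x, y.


Tabular extended Euclidean (each row: r = 87*s + 168*t):
r=87, s=1, t=0
r=168, s=0, t=1
q=0: r=87, s=1, t=0   [87*(1) + 168*(0) = 87]
q=1: r=81, s=-1, t=1   [87*(-1) + 168*(1) = 81]
q=1: r=6, s=2, t=-1   [87*(2) + 168*(-1) = 6]
q=13: r=3, s=-27, t=14   [87*(-27) + 168*(14) = 3]
q=2: r=0, s=56, t=-29   [87*(56) + 168*(-29) = 0]
GCD = 3; from the row with r=3: x=-27, y=14
Check: 87*(-27) + 168*(14) = -2349 + 2352 = 3

GCD = 3, x = -27, y = 14


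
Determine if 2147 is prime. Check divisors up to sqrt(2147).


2147 / 19 = 113 (exact division)
2147 is NOT prime.

No, 2147 is not prime


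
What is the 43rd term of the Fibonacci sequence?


Sequence: 1, 1, 2, 3, 5, 8, 13, 21, 34, 55, 89, 144, 233, 377, 610, 987, 1597, 2584, 4181, 6765, 10946, 17711, 28657, 46368, 75025, 121393, 196418, 317811, 514229, 832040, 1346269, 2178309, 3524578, 5702887, 9227465, 14930352, 24157817, 39088169, 63245986, 102334155, 165580141, 267914296, 433494437
F(43) = 433494437


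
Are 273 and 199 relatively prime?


Euclidean algorithm:
273 = 1 * 199 + 74
199 = 2 * 74 + 51
74 = 1 * 51 + 23
51 = 2 * 23 + 5
23 = 4 * 5 + 3
5 = 1 * 3 + 2
3 = 1 * 2 + 1
2 = 2 * 1 + 0
GCD(273, 199) = 1

Yes, coprime (GCD = 1)


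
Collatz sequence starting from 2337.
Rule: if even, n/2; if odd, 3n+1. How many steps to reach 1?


2337 → 7012 → 3506 → 1753 → 5260 → 2630 → 1315 → 3946 → 1973 → 5920 → 2960 → 1480 → 740 → 370 → 185 → 556 → 278 → 139 → 418 → 209 → 628 → 314 → 157 → 472 → 236 → 118 → 59 → 178 → 89 → 268 → 134 → 67 → 202 → 101 → 304 → 152 → 76 → 38 → 19 → 58 → 29 → 88 → 44 → 22 → 11 → 34 → 17 → 52 → 26 → 13 → 40 → 20 → 10 → 5 → 16 → 8 → 4 → 2 → 1
Total steps = 58

58 steps


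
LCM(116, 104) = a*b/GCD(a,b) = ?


GCD(116, 104) = 4
LCM = 116*104/4 = 12064/4 = 3016

LCM = 3016


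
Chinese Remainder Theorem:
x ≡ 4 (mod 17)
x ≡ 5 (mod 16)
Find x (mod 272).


M = 17*16 = 272
M1 = M/17 = 16, M2 = M/16 = 17
M1^(-1) mod 17 = 16, M2^(-1) mod 16 = 1
x = 4*16*16 + 5*17*1 = 1109
1109 mod 272 = 21
Check: 21 mod 17 = 4 ✓, 21 mod 16 = 5 ✓

x ≡ 21 (mod 272)


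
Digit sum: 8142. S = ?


8 + 1 + 4 + 2 = 15


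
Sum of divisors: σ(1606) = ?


Divisors of 1606: 1, 2, 11, 22, 73, 146, 803, 1606
Sum = 1 + 2 + 11 + 22 + 73 + 146 + 803 + 1606 = 2664

σ(1606) = 2664


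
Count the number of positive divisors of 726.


726 = 2^1 × 3^1 × 11^2
d(726) = (1+1) × (1+1) × (2+1) = 12

12 divisors


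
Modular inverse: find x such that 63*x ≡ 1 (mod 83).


Use the extended Euclidean algorithm on (83, 63); each row r = 83*s + 63*t:
r=83, s=1, t=0
r=63, s=0, t=1
q=1: r=20, s=1, t=-1   [83*(1) + 63*(-1) = 20]
q=3: r=3, s=-3, t=4   [83*(-3) + 63*(4) = 3]
q=6: r=2, s=19, t=-25   [83*(19) + 63*(-25) = 2]
q=1: r=1, s=-22, t=29   [83*(-22) + 63*(29) = 1]
q=2: r=0, s=63, t=-83   [83*(63) + 63*(-83) = 0]
GCD = 1 with t = 29, so 63*(29) ≡ 1 (mod 83)
Inverse = 29 mod 83 = 29
Check: 63 * 29 = 1827 ≡ 1 (mod 83)

63^(-1) ≡ 29 (mod 83)


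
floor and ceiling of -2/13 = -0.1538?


-2/13 = -0.1538
floor = -1
ceil = 0

floor = -1, ceil = 0


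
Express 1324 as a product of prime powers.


1324 / 2 = 662
662 / 2 = 331
331 / 331 = 1
1324 = 2^2 × 331


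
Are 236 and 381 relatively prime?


Euclidean algorithm:
381 = 1 * 236 + 145
236 = 1 * 145 + 91
145 = 1 * 91 + 54
91 = 1 * 54 + 37
54 = 1 * 37 + 17
37 = 2 * 17 + 3
17 = 5 * 3 + 2
3 = 1 * 2 + 1
2 = 2 * 1 + 0
GCD(236, 381) = 1

Yes, coprime (GCD = 1)


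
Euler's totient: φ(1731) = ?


1731 = 3 × 577
Prime factors: 3, 577
φ(1731) = 1731 × (1-1/3) × (1-1/577)
= 1731 × 2/3 × 576/577 = 1152

φ(1731) = 1152


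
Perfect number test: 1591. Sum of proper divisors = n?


Proper divisors of 1591: 1, 37, 43
Sum = 1 + 37 + 43 = 81

No, 1591 is not perfect (81 ≠ 1591)


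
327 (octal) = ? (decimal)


327 (base 8) = 215 (decimal)
215 (decimal) = 215 (base 10)


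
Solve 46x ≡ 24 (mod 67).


GCD(46, 67) = 1, unique solution
a^(-1) mod 67 = 51
x = 51 * 24 mod 67 = 18

x ≡ 18 (mod 67)


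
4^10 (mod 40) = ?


4^1 mod 40 = 4
4^2 mod 40 = 16
4^3 mod 40 = 24
4^4 mod 40 = 16
4^5 mod 40 = 24
4^6 mod 40 = 16
4^7 mod 40 = 24
4^8 mod 40 = 16
4^9 mod 40 = 24
4^10 mod 40 = 16


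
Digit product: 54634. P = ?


5 × 4 × 6 × 3 × 4 = 1440


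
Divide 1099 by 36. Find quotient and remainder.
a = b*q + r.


1099 = 36 * 30 + 19
Check: 1080 + 19 = 1099

q = 30, r = 19


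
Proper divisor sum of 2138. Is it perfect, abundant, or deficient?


Proper divisors: 1, 2, 1069
Sum = 1 + 2 + 1069 = 1072
1072 < 2138 → deficient

s(2138) = 1072 (deficient)


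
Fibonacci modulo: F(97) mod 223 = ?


F(k) mod 223 for k=1..97:
1, 1, 2, 3, 5, 8, 13, 21, 34, 55, 89, 144, 10, 154, 164, 95, 36, 131, 167, 75, 19, 94, 113, 207, 97, 81, 178, 36, 214, 27, 18, 45, 63, 108, 171, 56, 4, 60, 64, 124, 188, 89, 54, 143, 197, 117, 91, 208, 76, 61, 137, 198, 112, 87, 199, 63, 39, 102, 141, 20, 161, 181, 119, 77, 196, 50, 23, 73, 96, 169, 42, 211, 30, 18, 48, 66, 114, 180, 71, 28, 99, 127, 3, 130, 133, 40, 173, 213, 163, 153, 93, 23, 116, 139, 32, 171, 203
F(97) mod 223 = 203


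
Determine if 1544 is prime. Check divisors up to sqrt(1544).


1544 / 2 = 772 (exact division)
1544 is NOT prime.

No, 1544 is not prime


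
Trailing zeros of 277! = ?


floor(277/5) = 55
floor(277/25) = 11
floor(277/125) = 2
Total = 68

68 trailing zeros


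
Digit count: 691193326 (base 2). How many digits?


691193326 in base 2 = 101001001100101100010111101110
Number of digits = 30

30 digits (base 2)


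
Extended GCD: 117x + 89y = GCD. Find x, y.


Tabular extended Euclidean (each row: r = 117*s + 89*t):
r=117, s=1, t=0
r=89, s=0, t=1
q=1: r=28, s=1, t=-1   [117*(1) + 89*(-1) = 28]
q=3: r=5, s=-3, t=4   [117*(-3) + 89*(4) = 5]
q=5: r=3, s=16, t=-21   [117*(16) + 89*(-21) = 3]
q=1: r=2, s=-19, t=25   [117*(-19) + 89*(25) = 2]
q=1: r=1, s=35, t=-46   [117*(35) + 89*(-46) = 1]
q=2: r=0, s=-89, t=117   [117*(-89) + 89*(117) = 0]
GCD = 1; from the row with r=1: x=35, y=-46
Check: 117*(35) + 89*(-46) = 4095 - 4094 = 1

GCD = 1, x = 35, y = -46


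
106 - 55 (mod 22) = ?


106 - 55 = 51
51 mod 22 = 7


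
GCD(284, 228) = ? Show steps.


284 = 1 * 228 + 56
228 = 4 * 56 + 4
56 = 14 * 4 + 0
GCD = 4


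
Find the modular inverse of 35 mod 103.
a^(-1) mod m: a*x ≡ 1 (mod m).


Use the extended Euclidean algorithm on (103, 35); each row r = 103*s + 35*t:
r=103, s=1, t=0
r=35, s=0, t=1
q=2: r=33, s=1, t=-2   [103*(1) + 35*(-2) = 33]
q=1: r=2, s=-1, t=3   [103*(-1) + 35*(3) = 2]
q=16: r=1, s=17, t=-50   [103*(17) + 35*(-50) = 1]
q=2: r=0, s=-35, t=103   [103*(-35) + 35*(103) = 0]
GCD = 1 with t = -50, so 35*(-50) ≡ 1 (mod 103)
Inverse = -50 mod 103 = 53
Check: 35 * 53 = 1855 ≡ 1 (mod 103)

35^(-1) ≡ 53 (mod 103)


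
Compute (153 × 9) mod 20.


153 × 9 = 1377
1377 mod 20 = 17


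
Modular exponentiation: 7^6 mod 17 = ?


7^1 mod 17 = 7
7^2 mod 17 = 15
7^3 mod 17 = 3
7^4 mod 17 = 4
7^5 mod 17 = 11
7^6 mod 17 = 9


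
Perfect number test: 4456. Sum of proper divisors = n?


Proper divisors of 4456: 1, 2, 4, 8, 557, 1114, 2228
Sum = 1 + 2 + 4 + 8 + 557 + 1114 + 2228 = 3914

No, 4456 is not perfect (3914 ≠ 4456)


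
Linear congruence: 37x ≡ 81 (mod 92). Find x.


GCD(37, 92) = 1, unique solution
a^(-1) mod 92 = 5
x = 5 * 81 mod 92 = 37

x ≡ 37 (mod 92)


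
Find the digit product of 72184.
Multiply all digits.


7 × 2 × 1 × 8 × 4 = 448


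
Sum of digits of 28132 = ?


2 + 8 + 1 + 3 + 2 = 16


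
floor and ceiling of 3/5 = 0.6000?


3/5 = 0.6000
floor = 0
ceil = 1

floor = 0, ceil = 1


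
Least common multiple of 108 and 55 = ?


GCD(108, 55) = 1
LCM = 108*55/1 = 5940/1 = 5940

LCM = 5940


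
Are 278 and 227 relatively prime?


Euclidean algorithm:
278 = 1 * 227 + 51
227 = 4 * 51 + 23
51 = 2 * 23 + 5
23 = 4 * 5 + 3
5 = 1 * 3 + 2
3 = 1 * 2 + 1
2 = 2 * 1 + 0
GCD(278, 227) = 1

Yes, coprime (GCD = 1)


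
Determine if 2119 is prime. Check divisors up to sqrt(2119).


2119 / 13 = 163 (exact division)
2119 is NOT prime.

No, 2119 is not prime


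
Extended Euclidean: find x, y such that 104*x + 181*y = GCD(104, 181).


Tabular extended Euclidean (each row: r = 104*s + 181*t):
r=104, s=1, t=0
r=181, s=0, t=1
q=0: r=104, s=1, t=0   [104*(1) + 181*(0) = 104]
q=1: r=77, s=-1, t=1   [104*(-1) + 181*(1) = 77]
q=1: r=27, s=2, t=-1   [104*(2) + 181*(-1) = 27]
q=2: r=23, s=-5, t=3   [104*(-5) + 181*(3) = 23]
q=1: r=4, s=7, t=-4   [104*(7) + 181*(-4) = 4]
q=5: r=3, s=-40, t=23   [104*(-40) + 181*(23) = 3]
q=1: r=1, s=47, t=-27   [104*(47) + 181*(-27) = 1]
q=3: r=0, s=-181, t=104   [104*(-181) + 181*(104) = 0]
GCD = 1; from the row with r=1: x=47, y=-27
Check: 104*(47) + 181*(-27) = 4888 - 4887 = 1

GCD = 1, x = 47, y = -27


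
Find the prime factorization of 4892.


4892 / 2 = 2446
2446 / 2 = 1223
1223 / 1223 = 1
4892 = 2^2 × 1223


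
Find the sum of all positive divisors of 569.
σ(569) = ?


Divisors of 569: 1, 569
Sum = 1 + 569 = 570

σ(569) = 570


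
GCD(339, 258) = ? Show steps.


339 = 1 * 258 + 81
258 = 3 * 81 + 15
81 = 5 * 15 + 6
15 = 2 * 6 + 3
6 = 2 * 3 + 0
GCD = 3


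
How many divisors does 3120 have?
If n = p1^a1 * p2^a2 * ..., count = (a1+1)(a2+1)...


3120 = 2^4 × 3^1 × 5^1 × 13^1
d(3120) = (4+1) × (1+1) × (1+1) × (1+1) = 40

40 divisors


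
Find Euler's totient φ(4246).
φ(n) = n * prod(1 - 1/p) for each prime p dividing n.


4246 = 2 × 11 × 193
Prime factors: 2, 11, 193
φ(4246) = 4246 × (1-1/2) × (1-1/11) × (1-1/193)
= 4246 × 1/2 × 10/11 × 192/193 = 1920

φ(4246) = 1920


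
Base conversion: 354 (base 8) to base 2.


354 (base 8) = 236 (decimal)
236 (decimal) = 11101100 (base 2)


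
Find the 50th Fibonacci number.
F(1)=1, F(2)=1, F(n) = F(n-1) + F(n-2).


Sequence: 1, 1, 2, 3, 5, 8, 13, 21, 34, 55, 89, 144, 233, 377, 610, 987, 1597, 2584, 4181, 6765, 10946, 17711, 28657, 46368, 75025, 121393, 196418, 317811, 514229, 832040, 1346269, 2178309, 3524578, 5702887, 9227465, 14930352, 24157817, 39088169, 63245986, 102334155, 165580141, 267914296, 433494437, 701408733, 1134903170, 1836311903, 2971215073, 4807526976, 7778742049, 12586269025
F(50) = 12586269025


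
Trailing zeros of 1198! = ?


floor(1198/5) = 239
floor(1198/25) = 47
floor(1198/125) = 9
floor(1198/625) = 1
Total = 296

296 trailing zeros


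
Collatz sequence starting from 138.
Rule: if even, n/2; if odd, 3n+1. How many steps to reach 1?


138 → 69 → 208 → 104 → 52 → 26 → 13 → 40 → 20 → 10 → 5 → 16 → 8 → 4 → 2 → 1
Total steps = 15

15 steps


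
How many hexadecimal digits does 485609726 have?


485609726 in base 16 = 1CF1D0FE
Number of digits = 8

8 digits (base 16)


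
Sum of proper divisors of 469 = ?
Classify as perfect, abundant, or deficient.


Proper divisors: 1, 7, 67
Sum = 1 + 7 + 67 = 75
75 < 469 → deficient

s(469) = 75 (deficient)


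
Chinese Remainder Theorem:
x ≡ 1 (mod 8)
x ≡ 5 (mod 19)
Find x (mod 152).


M = 8*19 = 152
M1 = M/8 = 19, M2 = M/19 = 8
M1^(-1) mod 8 = 3, M2^(-1) mod 19 = 12
x = 1*19*3 + 5*8*12 = 537
537 mod 152 = 81
Check: 81 mod 8 = 1 ✓, 81 mod 19 = 5 ✓

x ≡ 81 (mod 152)


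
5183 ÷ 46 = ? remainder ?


5183 = 46 * 112 + 31
Check: 5152 + 31 = 5183

q = 112, r = 31


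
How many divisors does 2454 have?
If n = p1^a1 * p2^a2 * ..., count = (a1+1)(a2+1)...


2454 = 2^1 × 3^1 × 409^1
d(2454) = (1+1) × (1+1) × (1+1) = 8

8 divisors


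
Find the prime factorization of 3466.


3466 / 2 = 1733
1733 / 1733 = 1
3466 = 2 × 1733


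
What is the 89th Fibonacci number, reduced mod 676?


F(k) mod 676 for k=1..89:
1, 1, 2, 3, 5, 8, 13, 21, 34, 55, 89, 144, 233, 377, 610, 311, 245, 556, 125, 5, 130, 135, 265, 400, 665, 389, 378, 91, 469, 560, 353, 237, 590, 151, 65, 216, 281, 497, 102, 599, 25, 624, 649, 597, 570, 491, 385, 200, 585, 109, 18, 127, 145, 272, 417, 13, 430, 443, 197, 640, 161, 125, 286, 411, 21, 432, 453, 209, 662, 195, 181, 376, 557, 257, 138, 395, 533, 252, 109, 361, 470, 155, 625, 104, 53, 157, 210, 367, 577
F(89) mod 676 = 577


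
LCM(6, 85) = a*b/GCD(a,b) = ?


GCD(6, 85) = 1
LCM = 6*85/1 = 510/1 = 510

LCM = 510


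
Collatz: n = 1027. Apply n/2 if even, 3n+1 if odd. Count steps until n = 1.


1027 → 3082 → 1541 → 4624 → 2312 → 1156 → 578 → 289 → 868 → 434 → 217 → 652 → 326 → 163 → 490 → 245 → 736 → 368 → 184 → 92 → 46 → 23 → 70 → 35 → 106 → 53 → 160 → 80 → 40 → 20 → 10 → 5 → 16 → 8 → 4 → 2 → 1
Total steps = 36

36 steps


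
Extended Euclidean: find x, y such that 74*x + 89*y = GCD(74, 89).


Tabular extended Euclidean (each row: r = 74*s + 89*t):
r=74, s=1, t=0
r=89, s=0, t=1
q=0: r=74, s=1, t=0   [74*(1) + 89*(0) = 74]
q=1: r=15, s=-1, t=1   [74*(-1) + 89*(1) = 15]
q=4: r=14, s=5, t=-4   [74*(5) + 89*(-4) = 14]
q=1: r=1, s=-6, t=5   [74*(-6) + 89*(5) = 1]
q=14: r=0, s=89, t=-74   [74*(89) + 89*(-74) = 0]
GCD = 1; from the row with r=1: x=-6, y=5
Check: 74*(-6) + 89*(5) = -444 + 445 = 1

GCD = 1, x = -6, y = 5


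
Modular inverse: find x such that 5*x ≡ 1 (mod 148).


Use the extended Euclidean algorithm on (148, 5); each row r = 148*s + 5*t:
r=148, s=1, t=0
r=5, s=0, t=1
q=29: r=3, s=1, t=-29   [148*(1) + 5*(-29) = 3]
q=1: r=2, s=-1, t=30   [148*(-1) + 5*(30) = 2]
q=1: r=1, s=2, t=-59   [148*(2) + 5*(-59) = 1]
q=2: r=0, s=-5, t=148   [148*(-5) + 5*(148) = 0]
GCD = 1 with t = -59, so 5*(-59) ≡ 1 (mod 148)
Inverse = -59 mod 148 = 89
Check: 5 * 89 = 445 ≡ 1 (mod 148)

5^(-1) ≡ 89 (mod 148)


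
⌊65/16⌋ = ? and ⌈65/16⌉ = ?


65/16 = 4.0625
floor = 4
ceil = 5

floor = 4, ceil = 5


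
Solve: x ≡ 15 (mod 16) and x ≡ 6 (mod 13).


M = 16*13 = 208
M1 = M/16 = 13, M2 = M/13 = 16
M1^(-1) mod 16 = 5, M2^(-1) mod 13 = 9
x = 15*13*5 + 6*16*9 = 1839
1839 mod 208 = 175
Check: 175 mod 16 = 15 ✓, 175 mod 13 = 6 ✓

x ≡ 175 (mod 208)


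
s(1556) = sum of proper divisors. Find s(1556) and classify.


Proper divisors: 1, 2, 4, 389, 778
Sum = 1 + 2 + 4 + 389 + 778 = 1174
1174 < 1556 → deficient

s(1556) = 1174 (deficient)


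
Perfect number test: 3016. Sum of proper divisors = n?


Proper divisors of 3016: 1, 2, 4, 8, 13, 26, 29, 52, 58, 104, 116, 232, 377, 754, 1508
Sum = 1 + 2 + 4 + 8 + 13 + 26 + 29 + 52 + 58 + 104 + 116 + 232 + 377 + 754 + 1508 = 3284

No, 3016 is not perfect (3284 ≠ 3016)


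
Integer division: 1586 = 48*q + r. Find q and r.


1586 = 48 * 33 + 2
Check: 1584 + 2 = 1586

q = 33, r = 2


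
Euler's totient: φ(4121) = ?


4121 = 13 × 317
Prime factors: 13, 317
φ(4121) = 4121 × (1-1/13) × (1-1/317)
= 4121 × 12/13 × 316/317 = 3792

φ(4121) = 3792


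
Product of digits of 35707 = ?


3 × 5 × 7 × 0 × 7 = 0


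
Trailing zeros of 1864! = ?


floor(1864/5) = 372
floor(1864/25) = 74
floor(1864/125) = 14
floor(1864/625) = 2
Total = 462

462 trailing zeros


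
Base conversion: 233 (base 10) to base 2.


233 (base 10) = 233 (decimal)
233 (decimal) = 11101001 (base 2)


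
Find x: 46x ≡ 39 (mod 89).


GCD(46, 89) = 1, unique solution
a^(-1) mod 89 = 60
x = 60 * 39 mod 89 = 26

x ≡ 26 (mod 89)


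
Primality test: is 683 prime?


Check divisors up to sqrt(683) = 26.1343
No divisors found.
683 is prime.

Yes, 683 is prime


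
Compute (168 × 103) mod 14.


168 × 103 = 17304
17304 mod 14 = 0


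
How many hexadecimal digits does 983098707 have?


983098707 in base 16 = 3A98E553
Number of digits = 8

8 digits (base 16)


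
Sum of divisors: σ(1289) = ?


Divisors of 1289: 1, 1289
Sum = 1 + 1289 = 1290

σ(1289) = 1290


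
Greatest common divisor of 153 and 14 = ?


153 = 10 * 14 + 13
14 = 1 * 13 + 1
13 = 13 * 1 + 0
GCD = 1


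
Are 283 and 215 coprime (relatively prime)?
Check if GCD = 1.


Euclidean algorithm:
283 = 1 * 215 + 68
215 = 3 * 68 + 11
68 = 6 * 11 + 2
11 = 5 * 2 + 1
2 = 2 * 1 + 0
GCD(283, 215) = 1

Yes, coprime (GCD = 1)


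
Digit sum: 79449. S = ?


7 + 9 + 4 + 4 + 9 = 33


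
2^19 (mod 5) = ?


2^1 mod 5 = 2
2^2 mod 5 = 4
2^3 mod 5 = 3
2^4 mod 5 = 1
2^5 mod 5 = 2
2^6 mod 5 = 4
2^7 mod 5 = 3
2^8 mod 5 = 1
2^9 mod 5 = 2
2^10 mod 5 = 4
2^11 mod 5 = 3
2^12 mod 5 = 1
2^13 mod 5 = 2
2^14 mod 5 = 4
2^15 mod 5 = 3
2^16 mod 5 = 1
2^17 mod 5 = 2
2^18 mod 5 = 4
2^19 mod 5 = 3


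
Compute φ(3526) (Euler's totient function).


3526 = 2 × 41 × 43
Prime factors: 2, 41, 43
φ(3526) = 3526 × (1-1/2) × (1-1/41) × (1-1/43)
= 3526 × 1/2 × 40/41 × 42/43 = 1680

φ(3526) = 1680


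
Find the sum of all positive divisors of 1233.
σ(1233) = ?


Divisors of 1233: 1, 3, 9, 137, 411, 1233
Sum = 1 + 3 + 9 + 137 + 411 + 1233 = 1794

σ(1233) = 1794


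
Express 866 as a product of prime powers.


866 / 2 = 433
433 / 433 = 1
866 = 2 × 433


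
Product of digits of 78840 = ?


7 × 8 × 8 × 4 × 0 = 0


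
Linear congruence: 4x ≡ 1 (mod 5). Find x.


GCD(4, 5) = 1, unique solution
a^(-1) mod 5 = 4
x = 4 * 1 mod 5 = 4

x ≡ 4 (mod 5)


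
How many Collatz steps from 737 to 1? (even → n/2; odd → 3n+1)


737 → 2212 → 1106 → 553 → 1660 → 830 → 415 → 1246 → 623 → 1870 → 935 → 2806 → 1403 → 4210 → 2105 → 6316 → 3158 → 1579 → 4738 → 2369 → 7108 → 3554 → 1777 → 5332 → 2666 → 1333 → 4000 → 2000 → 1000 → 500 → 250 → 125 → 376 → 188 → 94 → 47 → 142 → 71 → 214 → 107 → 322 → 161 → 484 → 242 → 121 → 364 → 182 → 91 → 274 → 137 → 412 → 206 → 103 → 310 → 155 → 466 → 233 → 700 → 350 → 175 → 526 → 263 → 790 → 395 → 1186 → 593 → 1780 → 890 → 445 → 1336 → 668 → 334 → 167 → 502 → 251 → 754 → 377 → 1132 → 566 → 283 → 850 → 425 → 1276 → 638 → 319 → 958 → 479 → 1438 → 719 → 2158 → 1079 → 3238 → 1619 → 4858 → 2429 → 7288 → 3644 → 1822 → 911 → 2734 → 1367 → 4102 → 2051 → 6154 → 3077 → 9232 → 4616 → 2308 → 1154 → 577 → 1732 → 866 → 433 → 1300 → 650 → 325 → 976 → 488 → 244 → 122 → 61 → 184 → 92 → 46 → 23 → 70 → 35 → 106 → 53 → 160 → 80 → 40 → 20 → 10 → 5 → 16 → 8 → 4 → 2 → 1
Total steps = 139

139 steps


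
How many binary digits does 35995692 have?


35995692 in base 2 = 10001001010100000000101100
Number of digits = 26

26 digits (base 2)


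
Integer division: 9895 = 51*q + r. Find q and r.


9895 = 51 * 194 + 1
Check: 9894 + 1 = 9895

q = 194, r = 1


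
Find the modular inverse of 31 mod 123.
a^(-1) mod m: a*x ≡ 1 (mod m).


Use the extended Euclidean algorithm on (123, 31); each row r = 123*s + 31*t:
r=123, s=1, t=0
r=31, s=0, t=1
q=3: r=30, s=1, t=-3   [123*(1) + 31*(-3) = 30]
q=1: r=1, s=-1, t=4   [123*(-1) + 31*(4) = 1]
q=30: r=0, s=31, t=-123   [123*(31) + 31*(-123) = 0]
GCD = 1 with t = 4, so 31*(4) ≡ 1 (mod 123)
Inverse = 4 mod 123 = 4
Check: 31 * 4 = 124 ≡ 1 (mod 123)

31^(-1) ≡ 4 (mod 123)


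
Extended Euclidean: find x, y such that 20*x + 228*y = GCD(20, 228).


Tabular extended Euclidean (each row: r = 20*s + 228*t):
r=20, s=1, t=0
r=228, s=0, t=1
q=0: r=20, s=1, t=0   [20*(1) + 228*(0) = 20]
q=11: r=8, s=-11, t=1   [20*(-11) + 228*(1) = 8]
q=2: r=4, s=23, t=-2   [20*(23) + 228*(-2) = 4]
q=2: r=0, s=-57, t=5   [20*(-57) + 228*(5) = 0]
GCD = 4; from the row with r=4: x=23, y=-2
Check: 20*(23) + 228*(-2) = 460 - 456 = 4

GCD = 4, x = 23, y = -2


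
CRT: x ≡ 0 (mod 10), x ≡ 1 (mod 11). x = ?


M = 10*11 = 110
M1 = M/10 = 11, M2 = M/11 = 10
M1^(-1) mod 10 = 1, M2^(-1) mod 11 = 10
x = 0*11*1 + 1*10*10 = 100
100 mod 110 = 100
Check: 100 mod 10 = 0 ✓, 100 mod 11 = 1 ✓

x ≡ 100 (mod 110)


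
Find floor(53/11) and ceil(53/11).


53/11 = 4.8182
floor = 4
ceil = 5

floor = 4, ceil = 5


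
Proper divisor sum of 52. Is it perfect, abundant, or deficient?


Proper divisors: 1, 2, 4, 13, 26
Sum = 1 + 2 + 4 + 13 + 26 = 46
46 < 52 → deficient

s(52) = 46 (deficient)


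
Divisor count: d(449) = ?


449 = 449^1
d(449) = (1+1) = 2

2 divisors


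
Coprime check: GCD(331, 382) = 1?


Euclidean algorithm:
382 = 1 * 331 + 51
331 = 6 * 51 + 25
51 = 2 * 25 + 1
25 = 25 * 1 + 0
GCD(331, 382) = 1

Yes, coprime (GCD = 1)


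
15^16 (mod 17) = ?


15^1 mod 17 = 15
15^2 mod 17 = 4
15^3 mod 17 = 9
15^4 mod 17 = 16
15^5 mod 17 = 2
15^6 mod 17 = 13
15^7 mod 17 = 8
15^8 mod 17 = 1
15^9 mod 17 = 15
15^10 mod 17 = 4
15^11 mod 17 = 9
15^12 mod 17 = 16
15^13 mod 17 = 2
15^14 mod 17 = 13
15^15 mod 17 = 8
15^16 mod 17 = 1


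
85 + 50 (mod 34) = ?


85 + 50 = 135
135 mod 34 = 33


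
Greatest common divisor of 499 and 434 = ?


499 = 1 * 434 + 65
434 = 6 * 65 + 44
65 = 1 * 44 + 21
44 = 2 * 21 + 2
21 = 10 * 2 + 1
2 = 2 * 1 + 0
GCD = 1


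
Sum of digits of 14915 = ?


1 + 4 + 9 + 1 + 5 = 20


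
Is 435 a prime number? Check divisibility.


435 / 3 = 145 (exact division)
435 is NOT prime.

No, 435 is not prime


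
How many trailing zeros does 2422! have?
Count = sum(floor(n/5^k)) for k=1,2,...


floor(2422/5) = 484
floor(2422/25) = 96
floor(2422/125) = 19
floor(2422/625) = 3
Total = 602

602 trailing zeros


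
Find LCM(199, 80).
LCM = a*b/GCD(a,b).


GCD(199, 80) = 1
LCM = 199*80/1 = 15920/1 = 15920

LCM = 15920


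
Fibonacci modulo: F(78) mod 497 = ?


F(k) mod 497 for k=1..78:
1, 1, 2, 3, 5, 8, 13, 21, 34, 55, 89, 144, 233, 377, 113, 490, 106, 99, 205, 304, 12, 316, 328, 147, 475, 125, 103, 228, 331, 62, 393, 455, 351, 309, 163, 472, 138, 113, 251, 364, 118, 482, 103, 88, 191, 279, 470, 252, 225, 477, 205, 185, 390, 78, 468, 49, 20, 69, 89, 158, 247, 405, 155, 63, 218, 281, 2, 283, 285, 71, 356, 427, 286, 216, 5, 221, 226, 447
F(78) mod 497 = 447


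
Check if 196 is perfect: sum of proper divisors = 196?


Proper divisors of 196: 1, 2, 4, 7, 14, 28, 49, 98
Sum = 1 + 2 + 4 + 7 + 14 + 28 + 49 + 98 = 203

No, 196 is not perfect (203 ≠ 196)


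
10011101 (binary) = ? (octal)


10011101 (base 2) = 157 (decimal)
157 (decimal) = 235 (base 8)


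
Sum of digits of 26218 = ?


2 + 6 + 2 + 1 + 8 = 19


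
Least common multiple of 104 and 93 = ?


GCD(104, 93) = 1
LCM = 104*93/1 = 9672/1 = 9672

LCM = 9672


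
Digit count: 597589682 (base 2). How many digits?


597589682 in base 2 = 100011100111100111111010110010
Number of digits = 30

30 digits (base 2)


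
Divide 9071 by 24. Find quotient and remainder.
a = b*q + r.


9071 = 24 * 377 + 23
Check: 9048 + 23 = 9071

q = 377, r = 23


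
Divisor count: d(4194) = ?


4194 = 2^1 × 3^2 × 233^1
d(4194) = (1+1) × (2+1) × (1+1) = 12

12 divisors
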